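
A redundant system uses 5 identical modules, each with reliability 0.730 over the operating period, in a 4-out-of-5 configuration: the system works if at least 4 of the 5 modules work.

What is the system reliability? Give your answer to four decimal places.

R = Σ_{i=4}^{5} C(5,i) p^i (1−p)^{5−i} with p = 0.730
C(5,4)·0.730^4·0.270^1 = 0.383376
C(5,5)·0.730^5·0.270^0 = 0.207307
Sum = 0.5907

0.5907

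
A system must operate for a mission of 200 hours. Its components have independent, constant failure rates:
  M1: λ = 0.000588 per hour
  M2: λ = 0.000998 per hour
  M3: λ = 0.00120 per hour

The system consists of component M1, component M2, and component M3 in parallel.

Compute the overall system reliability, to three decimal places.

R(M1) = exp(−0.000588 × 200) = 0.88905
R(M2) = exp(−0.000998 × 200) = 0.81906
R(M3) = exp(−0.00120 × 200) = 0.78663
Parallel (M1, M2, and M3): 1 − (1 − 0.88905)(1 − 0.81906)(1 − 0.78663) = 0.996

0.996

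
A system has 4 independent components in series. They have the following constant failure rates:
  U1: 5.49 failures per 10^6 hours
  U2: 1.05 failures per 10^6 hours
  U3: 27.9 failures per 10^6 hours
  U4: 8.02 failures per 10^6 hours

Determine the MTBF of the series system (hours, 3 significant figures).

Series of exponential components: λ_sys = Σ λ_i
λ_sys = 0.00000549 + 0.00000105 + 0.0000279 + 0.00000802 = 4.2460e-05 /h
MTBF = 1 / λ_sys = 23600 h

23600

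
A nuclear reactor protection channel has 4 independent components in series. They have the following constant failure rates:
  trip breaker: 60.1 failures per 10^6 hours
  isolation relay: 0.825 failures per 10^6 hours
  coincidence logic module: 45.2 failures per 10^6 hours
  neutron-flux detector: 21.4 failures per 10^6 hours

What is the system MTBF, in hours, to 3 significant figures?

Series of exponential components: λ_sys = Σ λ_i
λ_sys = 0.0000601 + 0.000000825 + 0.0000452 + 0.0000214 = 1.2752e-04 /h
MTBF = 1 / λ_sys = 7840 h

7840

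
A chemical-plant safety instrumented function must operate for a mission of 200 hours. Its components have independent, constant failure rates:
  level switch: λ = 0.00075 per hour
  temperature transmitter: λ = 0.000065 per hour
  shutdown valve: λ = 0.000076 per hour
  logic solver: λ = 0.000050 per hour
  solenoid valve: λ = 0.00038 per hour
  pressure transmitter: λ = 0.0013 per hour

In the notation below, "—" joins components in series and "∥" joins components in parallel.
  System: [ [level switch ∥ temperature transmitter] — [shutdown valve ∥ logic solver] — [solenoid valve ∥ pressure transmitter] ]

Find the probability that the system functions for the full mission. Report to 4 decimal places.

R(level switch) = exp(−0.00075 × 200) = 0.860708
R(temperature transmitter) = exp(−0.000065 × 200) = 0.987084
R(shutdown valve) = exp(−0.000076 × 200) = 0.984915
R(logic solver) = exp(−0.000050 × 200) = 0.990050
R(solenoid valve) = exp(−0.00038 × 200) = 0.926816
R(pressure transmitter) = exp(−0.0013 × 200) = 0.771052
Parallel (level switch and temperature transmitter): 1 − (1 − 0.860708)(1 − 0.987084) = 0.998201
Parallel (shutdown valve and logic solver): 1 − (1 − 0.984915)(1 − 0.990050) = 0.999850
Parallel (solenoid valve and pressure transmitter): 1 − (1 − 0.926816)(1 − 0.771052) = 0.983245
Series ([0.998201], [0.999850], and [0.983245]): 0.998201 × 0.999850 × 0.983245 = 0.9813

0.9813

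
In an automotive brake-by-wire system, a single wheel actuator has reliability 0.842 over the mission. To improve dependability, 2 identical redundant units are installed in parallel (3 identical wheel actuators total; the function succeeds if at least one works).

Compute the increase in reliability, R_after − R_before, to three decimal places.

0.154

R_before = 0.842
R_after = 1 − (1 − 0.842)^3 = 0.996
ΔR = 0.996 − 0.842 = 0.154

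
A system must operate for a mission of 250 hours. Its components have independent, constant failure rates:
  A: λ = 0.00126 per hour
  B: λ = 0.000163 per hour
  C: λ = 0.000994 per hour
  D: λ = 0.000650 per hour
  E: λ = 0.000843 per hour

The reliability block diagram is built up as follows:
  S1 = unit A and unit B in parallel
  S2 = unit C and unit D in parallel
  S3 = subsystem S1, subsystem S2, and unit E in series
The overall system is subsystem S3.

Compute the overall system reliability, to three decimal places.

0.775

R(A) = exp(−0.00126 × 250) = 0.72979
R(B) = exp(−0.000163 × 250) = 0.96007
R(C) = exp(−0.000994 × 250) = 0.77997
R(D) = exp(−0.000650 × 250) = 0.85002
R(E) = exp(−0.000843 × 250) = 0.80998
Parallel (A and B): 1 − (1 − 0.72979)(1 − 0.96007) = 0.98921
Parallel (C and D): 1 − (1 − 0.77997)(1 − 0.85002) = 0.96700
Series ([0.98921], [0.96700], and E): 0.98921 × 0.96700 × 0.80998 = 0.775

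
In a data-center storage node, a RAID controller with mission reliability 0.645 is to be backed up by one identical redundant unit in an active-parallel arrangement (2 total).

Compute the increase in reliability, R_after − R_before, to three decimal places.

R_before = 0.645
R_after = 1 − (1 − 0.645)^2 = 0.874
ΔR = 0.874 − 0.645 = 0.229

0.229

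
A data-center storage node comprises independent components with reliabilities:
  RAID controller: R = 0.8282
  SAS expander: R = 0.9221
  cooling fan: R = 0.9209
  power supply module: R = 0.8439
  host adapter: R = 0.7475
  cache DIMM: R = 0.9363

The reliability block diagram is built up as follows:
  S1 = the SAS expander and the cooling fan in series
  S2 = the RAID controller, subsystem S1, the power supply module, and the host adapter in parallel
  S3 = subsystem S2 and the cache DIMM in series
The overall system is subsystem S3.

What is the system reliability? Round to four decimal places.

0.9353

Series (SAS expander and cooling fan): 0.922100 × 0.920900 = 0.849162
Parallel (RAID controller, [0.849162], power supply module, and host adapter): 1 − (1 − 0.828200)(1 − 0.849162)(1 − 0.843900)(1 − 0.747500) = 0.998979
Series ([0.998979] and cache DIMM): 0.998979 × 0.936300 = 0.9353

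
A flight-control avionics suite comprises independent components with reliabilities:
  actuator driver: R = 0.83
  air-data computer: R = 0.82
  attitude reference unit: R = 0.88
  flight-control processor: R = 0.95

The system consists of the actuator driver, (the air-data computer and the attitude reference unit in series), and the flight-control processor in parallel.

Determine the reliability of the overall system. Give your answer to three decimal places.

0.998

Series (air-data computer and attitude reference unit): 0.82000 × 0.88000 = 0.72160
Parallel (actuator driver, [0.72160], and flight-control processor): 1 − (1 − 0.83000)(1 − 0.72160)(1 − 0.95000) = 0.998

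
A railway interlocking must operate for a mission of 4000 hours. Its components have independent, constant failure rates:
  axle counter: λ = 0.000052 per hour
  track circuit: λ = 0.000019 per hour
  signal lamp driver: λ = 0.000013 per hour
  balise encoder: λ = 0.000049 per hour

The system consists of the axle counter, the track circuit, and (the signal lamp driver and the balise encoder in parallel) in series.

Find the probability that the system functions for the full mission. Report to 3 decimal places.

0.746

R(axle counter) = exp(−0.000052 × 4000) = 0.81221
R(track circuit) = exp(−0.000019 × 4000) = 0.92682
R(signal lamp driver) = exp(−0.000013 × 4000) = 0.94933
R(balise encoder) = exp(−0.000049 × 4000) = 0.82201
Parallel (signal lamp driver and balise encoder): 1 − (1 − 0.94933)(1 − 0.82201) = 0.99098
Series (axle counter, track circuit, and [0.99098]): 0.81221 × 0.92682 × 0.99098 = 0.746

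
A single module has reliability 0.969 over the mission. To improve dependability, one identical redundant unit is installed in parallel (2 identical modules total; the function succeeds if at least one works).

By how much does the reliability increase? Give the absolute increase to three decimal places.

R_before = 0.969
R_after = 1 − (1 − 0.969)^2 = 0.999
ΔR = 0.999 − 0.969 = 0.030

0.030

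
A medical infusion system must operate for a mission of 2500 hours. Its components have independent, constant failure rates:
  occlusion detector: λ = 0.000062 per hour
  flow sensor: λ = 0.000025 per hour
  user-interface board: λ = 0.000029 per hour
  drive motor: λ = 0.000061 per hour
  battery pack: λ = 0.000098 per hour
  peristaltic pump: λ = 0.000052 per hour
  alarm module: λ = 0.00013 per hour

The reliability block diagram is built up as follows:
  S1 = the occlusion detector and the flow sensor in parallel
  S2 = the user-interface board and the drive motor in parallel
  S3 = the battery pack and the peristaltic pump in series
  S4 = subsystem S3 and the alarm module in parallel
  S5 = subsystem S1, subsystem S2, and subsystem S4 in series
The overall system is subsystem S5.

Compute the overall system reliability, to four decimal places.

R(occlusion detector) = exp(−0.000062 × 2500) = 0.856415
R(flow sensor) = exp(−0.000025 × 2500) = 0.939413
R(user-interface board) = exp(−0.000029 × 2500) = 0.930066
R(drive motor) = exp(−0.000061 × 2500) = 0.858559
R(battery pack) = exp(−0.000098 × 2500) = 0.782705
R(peristaltic pump) = exp(−0.000052 × 2500) = 0.878095
R(alarm module) = exp(−0.00013 × 2500) = 0.722527
Parallel (occlusion detector and flow sensor): 1 − (1 − 0.856415)(1 − 0.939413) = 0.991301
Parallel (user-interface board and drive motor): 1 − (1 − 0.930066)(1 − 0.858559) = 0.990108
Series (battery pack and peristaltic pump): 0.782705 × 0.878095 = 0.687289
Parallel ([0.687289] and alarm module): 1 − (1 − 0.687289)(1 − 0.722527) = 0.913231
Series ([0.991301], [0.990108], and [0.913231]): 0.991301 × 0.990108 × 0.913231 = 0.8963

0.8963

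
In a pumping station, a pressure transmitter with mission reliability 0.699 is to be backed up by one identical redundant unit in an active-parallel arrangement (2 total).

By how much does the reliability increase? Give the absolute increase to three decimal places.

0.210

R_before = 0.699
R_after = 1 − (1 − 0.699)^2 = 0.909
ΔR = 0.909 − 0.699 = 0.210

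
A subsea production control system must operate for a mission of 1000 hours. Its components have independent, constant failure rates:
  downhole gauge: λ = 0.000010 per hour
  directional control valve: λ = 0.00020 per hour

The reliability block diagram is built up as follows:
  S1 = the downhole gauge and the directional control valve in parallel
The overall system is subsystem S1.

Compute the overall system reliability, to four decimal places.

0.9982

R(downhole gauge) = exp(−0.000010 × 1000) = 0.990050
R(directional control valve) = exp(−0.00020 × 1000) = 0.818731
Parallel (downhole gauge and directional control valve): 1 − (1 − 0.990050)(1 − 0.818731) = 0.9982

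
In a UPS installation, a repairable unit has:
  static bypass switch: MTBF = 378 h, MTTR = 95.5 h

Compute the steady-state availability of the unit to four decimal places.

A(static bypass switch) = MTBF/(MTBF+MTTR) = 378/(378+95.5) = 0.7983

0.7983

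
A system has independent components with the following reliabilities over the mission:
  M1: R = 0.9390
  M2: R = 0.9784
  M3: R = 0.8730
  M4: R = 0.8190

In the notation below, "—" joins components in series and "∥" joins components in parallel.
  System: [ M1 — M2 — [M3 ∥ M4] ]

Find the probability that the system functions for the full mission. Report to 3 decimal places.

Parallel (M3 and M4): 1 − (1 − 0.87300)(1 − 0.81900) = 0.97701
Series (M1, M2, and [0.97701]): 0.93900 × 0.97840 × 0.97701 = 0.898

0.898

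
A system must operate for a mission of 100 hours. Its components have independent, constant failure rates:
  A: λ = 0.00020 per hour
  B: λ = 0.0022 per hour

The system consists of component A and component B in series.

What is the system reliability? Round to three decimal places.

0.787

R(A) = exp(−0.00020 × 100) = 0.98020
R(B) = exp(−0.0022 × 100) = 0.80252
Series (A and B): 0.98020 × 0.80252 = 0.787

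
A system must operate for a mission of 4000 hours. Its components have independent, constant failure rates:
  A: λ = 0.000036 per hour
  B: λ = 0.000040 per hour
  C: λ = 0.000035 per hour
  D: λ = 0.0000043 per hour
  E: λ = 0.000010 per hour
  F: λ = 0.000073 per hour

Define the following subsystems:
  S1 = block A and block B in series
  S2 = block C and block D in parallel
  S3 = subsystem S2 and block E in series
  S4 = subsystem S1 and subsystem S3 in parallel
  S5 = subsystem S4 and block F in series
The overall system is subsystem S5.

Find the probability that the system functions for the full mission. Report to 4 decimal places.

R(A) = exp(−0.000036 × 4000) = 0.865888
R(B) = exp(−0.000040 × 4000) = 0.852144
R(C) = exp(−0.000035 × 4000) = 0.869358
R(D) = exp(−0.0000043 × 4000) = 0.982947
R(E) = exp(−0.000010 × 4000) = 0.960789
R(F) = exp(−0.000073 × 4000) = 0.746769
Series (A and B): 0.865888 × 0.852144 = 0.737861
Parallel (C and D): 1 − (1 − 0.869358)(1 − 0.982947) = 0.997772
Series ([0.997772] and E): 0.997772 × 0.960789 = 0.958648
Parallel ([0.737861] and [0.958648]): 1 − (1 − 0.737861)(1 − 0.958648) = 0.989160
Series ([0.989160] and F): 0.989160 × 0.746769 = 0.7387

0.7387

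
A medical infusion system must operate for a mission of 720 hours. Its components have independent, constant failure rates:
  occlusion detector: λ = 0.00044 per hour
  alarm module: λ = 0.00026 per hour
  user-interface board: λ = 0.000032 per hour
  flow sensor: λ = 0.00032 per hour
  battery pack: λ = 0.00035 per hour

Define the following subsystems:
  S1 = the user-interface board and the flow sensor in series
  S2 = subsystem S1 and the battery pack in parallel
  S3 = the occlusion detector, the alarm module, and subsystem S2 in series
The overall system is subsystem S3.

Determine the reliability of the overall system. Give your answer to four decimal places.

R(occlusion detector) = exp(−0.00044 × 720) = 0.728476
R(alarm module) = exp(−0.00026 × 720) = 0.829278
R(user-interface board) = exp(−0.000032 × 720) = 0.977223
R(flow sensor) = exp(−0.00032 × 720) = 0.794216
R(battery pack) = exp(−0.00035 × 720) = 0.777245
Series (user-interface board and flow sensor): 0.977223 × 0.794216 = 0.776126
Parallel ([0.776126] and battery pack): 1 − (1 − 0.776126)(1 − 0.777245) = 0.950131
Series (occlusion detector, alarm module, and [0.950131]): 0.728476 × 0.829278 × 0.950131 = 0.5740

0.5740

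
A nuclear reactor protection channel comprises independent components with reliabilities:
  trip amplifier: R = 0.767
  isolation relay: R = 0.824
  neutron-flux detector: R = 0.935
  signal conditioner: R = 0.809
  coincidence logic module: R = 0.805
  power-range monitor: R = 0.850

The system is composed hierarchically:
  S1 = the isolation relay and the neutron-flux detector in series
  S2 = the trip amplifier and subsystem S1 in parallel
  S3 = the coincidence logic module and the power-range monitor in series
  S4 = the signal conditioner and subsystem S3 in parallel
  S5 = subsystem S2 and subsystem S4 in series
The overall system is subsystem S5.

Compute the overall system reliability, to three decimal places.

Series (isolation relay and neutron-flux detector): 0.82400 × 0.93500 = 0.77044
Parallel (trip amplifier and [0.77044]): 1 − (1 − 0.76700)(1 − 0.77044) = 0.94651
Series (coincidence logic module and power-range monitor): 0.80500 × 0.85000 = 0.68425
Parallel (signal conditioner and [0.68425]): 1 − (1 − 0.80900)(1 − 0.68425) = 0.93969
Series ([0.94651] and [0.93969]): 0.94651 × 0.93969 = 0.889

0.889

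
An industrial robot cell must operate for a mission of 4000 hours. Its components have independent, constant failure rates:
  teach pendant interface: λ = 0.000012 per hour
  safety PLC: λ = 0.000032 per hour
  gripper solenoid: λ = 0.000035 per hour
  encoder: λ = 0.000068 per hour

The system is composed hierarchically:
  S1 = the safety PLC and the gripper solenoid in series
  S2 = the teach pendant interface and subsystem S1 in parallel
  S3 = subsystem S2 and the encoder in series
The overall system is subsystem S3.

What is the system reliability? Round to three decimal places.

R(teach pendant interface) = exp(−0.000012 × 4000) = 0.95313
R(safety PLC) = exp(−0.000032 × 4000) = 0.87985
R(gripper solenoid) = exp(−0.000035 × 4000) = 0.86936
R(encoder) = exp(−0.000068 × 4000) = 0.76185
Series (safety PLC and gripper solenoid): 0.87985 × 0.86936 = 0.76491
Parallel (teach pendant interface and [0.76491]): 1 − (1 − 0.95313)(1 − 0.76491) = 0.98898
Series ([0.98898] and encoder): 0.98898 × 0.76185 = 0.753

0.753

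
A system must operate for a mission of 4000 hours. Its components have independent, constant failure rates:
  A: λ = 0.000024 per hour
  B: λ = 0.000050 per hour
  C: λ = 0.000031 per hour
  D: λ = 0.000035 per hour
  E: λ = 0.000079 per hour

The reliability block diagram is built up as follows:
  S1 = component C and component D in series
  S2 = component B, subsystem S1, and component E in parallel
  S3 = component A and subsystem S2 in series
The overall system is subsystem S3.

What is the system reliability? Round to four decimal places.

R(A) = exp(−0.000024 × 4000) = 0.908464
R(B) = exp(−0.000050 × 4000) = 0.818731
R(C) = exp(−0.000031 × 4000) = 0.883380
R(D) = exp(−0.000035 × 4000) = 0.869358
R(E) = exp(−0.000079 × 4000) = 0.729059
Series (C and D): 0.883380 × 0.869358 = 0.767973
Parallel (B, [0.767973], and E): 1 − (1 − 0.818731)(1 − 0.767973)(1 − 0.729059) = 0.988604
Series (A and [0.988604]): 0.908464 × 0.988604 = 0.8981

0.8981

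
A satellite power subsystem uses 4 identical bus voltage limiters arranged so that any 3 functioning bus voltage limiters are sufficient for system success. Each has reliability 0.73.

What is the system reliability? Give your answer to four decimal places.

R = Σ_{i=3}^{4} C(4,i) p^i (1−p)^{4−i} with p = 0.73
C(4,3)·0.73^3·0.27^1 = 0.420138
C(4,4)·0.73^4·0.27^0 = 0.283982
Sum = 0.7041

0.7041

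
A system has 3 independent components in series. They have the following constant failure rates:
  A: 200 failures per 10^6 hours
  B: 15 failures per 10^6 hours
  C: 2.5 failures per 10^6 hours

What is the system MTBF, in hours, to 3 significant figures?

4600

Series of exponential components: λ_sys = Σ λ_i
λ_sys = 0.00020 + 0.000015 + 0.0000025 = 2.1750e-04 /h
MTBF = 1 / λ_sys = 4600 h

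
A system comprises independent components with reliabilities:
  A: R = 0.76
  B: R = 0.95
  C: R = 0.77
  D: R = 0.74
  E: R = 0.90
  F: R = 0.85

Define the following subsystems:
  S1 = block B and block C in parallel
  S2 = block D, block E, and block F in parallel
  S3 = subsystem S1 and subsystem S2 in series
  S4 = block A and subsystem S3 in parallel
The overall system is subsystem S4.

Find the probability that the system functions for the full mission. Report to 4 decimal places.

0.9963

Parallel (B and C): 1 − (1 − 0.950000)(1 − 0.770000) = 0.988500
Parallel (D, E, and F): 1 − (1 − 0.740000)(1 − 0.900000)(1 − 0.850000) = 0.996100
Series ([0.988500] and [0.996100]): 0.988500 × 0.996100 = 0.984645
Parallel (A and [0.984645]): 1 − (1 − 0.760000)(1 − 0.984645) = 0.9963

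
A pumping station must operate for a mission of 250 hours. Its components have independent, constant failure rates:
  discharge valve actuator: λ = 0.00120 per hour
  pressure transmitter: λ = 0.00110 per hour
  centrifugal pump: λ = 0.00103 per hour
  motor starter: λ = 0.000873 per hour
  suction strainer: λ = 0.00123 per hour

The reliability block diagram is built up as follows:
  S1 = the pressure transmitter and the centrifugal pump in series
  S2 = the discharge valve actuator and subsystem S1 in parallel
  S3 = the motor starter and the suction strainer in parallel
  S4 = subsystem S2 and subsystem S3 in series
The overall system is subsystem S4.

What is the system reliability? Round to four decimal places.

R(discharge valve actuator) = exp(−0.00120 × 250) = 0.740818
R(pressure transmitter) = exp(−0.00110 × 250) = 0.759572
R(centrifugal pump) = exp(−0.00103 × 250) = 0.772982
R(motor starter) = exp(−0.000873 × 250) = 0.803924
R(suction strainer) = exp(−0.00123 × 250) = 0.735283
Series (pressure transmitter and centrifugal pump): 0.759572 × 0.772982 = 0.587135
Parallel (discharge valve actuator and [0.587135]): 1 − (1 − 0.740818)(1 − 0.587135) = 0.892993
Parallel (motor starter and suction strainer): 1 − (1 − 0.803924)(1 − 0.735283) = 0.948095
Series ([0.892993] and [0.948095]): 0.892993 × 0.948095 = 0.8466

0.8466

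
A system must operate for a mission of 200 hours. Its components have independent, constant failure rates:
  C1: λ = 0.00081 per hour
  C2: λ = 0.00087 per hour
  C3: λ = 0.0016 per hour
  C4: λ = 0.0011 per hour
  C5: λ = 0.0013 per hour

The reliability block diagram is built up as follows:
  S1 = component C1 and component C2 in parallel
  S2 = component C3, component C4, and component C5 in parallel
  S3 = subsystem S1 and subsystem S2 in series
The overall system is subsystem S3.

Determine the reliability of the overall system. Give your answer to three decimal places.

0.964

R(C1) = exp(−0.00081 × 200) = 0.85044
R(C2) = exp(−0.00087 × 200) = 0.84030
R(C3) = exp(−0.0016 × 200) = 0.72615
R(C4) = exp(−0.0011 × 200) = 0.80252
R(C5) = exp(−0.0013 × 200) = 0.77105
Parallel (C1 and C2): 1 − (1 − 0.85044)(1 − 0.84030) = 0.97612
Parallel (C3, C4, and C5): 1 − (1 − 0.72615)(1 − 0.80252)(1 − 0.77105) = 0.98762
Series ([0.97612] and [0.98762]): 0.97612 × 0.98762 = 0.964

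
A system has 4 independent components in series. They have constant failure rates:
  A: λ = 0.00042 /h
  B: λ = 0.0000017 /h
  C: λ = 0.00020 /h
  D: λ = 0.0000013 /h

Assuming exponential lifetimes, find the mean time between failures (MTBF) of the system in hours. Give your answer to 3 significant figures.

1610

Series of exponential components: λ_sys = Σ λ_i
λ_sys = 0.00042 + 0.0000017 + 0.00020 + 0.0000013 = 6.2300e-04 /h
MTBF = 1 / λ_sys = 1610 h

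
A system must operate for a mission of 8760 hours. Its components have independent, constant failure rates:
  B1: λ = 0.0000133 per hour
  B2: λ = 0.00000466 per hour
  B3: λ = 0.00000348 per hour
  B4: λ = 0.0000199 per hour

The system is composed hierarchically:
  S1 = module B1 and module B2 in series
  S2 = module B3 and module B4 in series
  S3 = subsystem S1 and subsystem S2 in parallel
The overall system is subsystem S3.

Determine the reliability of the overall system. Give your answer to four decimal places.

R(B1) = exp(−0.0000133 × 8760) = 0.890023
R(B2) = exp(−0.00000466 × 8760) = 0.960000
R(B3) = exp(−0.00000348 × 8760) = 0.969975
R(B4) = exp(−0.0000199 × 8760) = 0.840025
Series (B1 and B2): 0.890023 × 0.960000 = 0.854422
Series (B3 and B4): 0.969975 × 0.840025 = 0.814803
Parallel ([0.854422] and [0.814803]): 1 − (1 − 0.854422)(1 − 0.814803) = 0.9730

0.9730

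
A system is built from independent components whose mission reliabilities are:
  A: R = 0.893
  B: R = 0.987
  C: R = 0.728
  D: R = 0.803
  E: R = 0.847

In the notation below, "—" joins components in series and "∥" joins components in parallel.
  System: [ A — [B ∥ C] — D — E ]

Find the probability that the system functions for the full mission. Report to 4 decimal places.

0.6052

Parallel (B and C): 1 − (1 − 0.987000)(1 − 0.728000) = 0.996464
Series (A, [0.996464], D, and E): 0.893000 × 0.996464 × 0.803000 × 0.847000 = 0.6052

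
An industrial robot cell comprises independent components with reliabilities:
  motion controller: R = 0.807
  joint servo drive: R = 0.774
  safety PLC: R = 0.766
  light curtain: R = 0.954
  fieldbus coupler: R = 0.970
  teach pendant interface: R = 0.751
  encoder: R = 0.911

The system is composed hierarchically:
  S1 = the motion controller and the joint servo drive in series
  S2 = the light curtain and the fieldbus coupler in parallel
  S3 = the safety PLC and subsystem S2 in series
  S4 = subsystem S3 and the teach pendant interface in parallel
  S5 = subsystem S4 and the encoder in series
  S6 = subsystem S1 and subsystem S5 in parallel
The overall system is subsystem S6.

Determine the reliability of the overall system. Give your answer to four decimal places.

Series (motion controller and joint servo drive): 0.807000 × 0.774000 = 0.624618
Parallel (light curtain and fieldbus coupler): 1 − (1 − 0.954000)(1 − 0.970000) = 0.998620
Series (safety PLC and [0.998620]): 0.766000 × 0.998620 = 0.764943
Parallel ([0.764943] and teach pendant interface): 1 − (1 − 0.764943)(1 − 0.751000) = 0.941471
Series ([0.941471] and encoder): 0.941471 × 0.911000 = 0.857680
Parallel ([0.624618] and [0.857680]): 1 − (1 − 0.624618)(1 − 0.857680) = 0.9466

0.9466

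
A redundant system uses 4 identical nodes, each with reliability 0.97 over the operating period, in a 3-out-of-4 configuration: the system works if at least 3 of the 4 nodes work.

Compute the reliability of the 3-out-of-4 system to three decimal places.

R = Σ_{i=3}^{4} C(4,i) p^i (1−p)^{4−i} with p = 0.97
C(4,3)·0.97^3·0.03^1 = 0.10952
C(4,4)·0.97^4·0.03^0 = 0.88529
Sum = 0.995

0.995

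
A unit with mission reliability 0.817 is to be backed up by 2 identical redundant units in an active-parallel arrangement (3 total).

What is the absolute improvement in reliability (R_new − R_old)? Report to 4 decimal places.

0.1769

R_before = 0.817
R_after = 1 − (1 − 0.817)^3 = 0.9939
ΔR = 0.9939 − 0.817 = 0.1769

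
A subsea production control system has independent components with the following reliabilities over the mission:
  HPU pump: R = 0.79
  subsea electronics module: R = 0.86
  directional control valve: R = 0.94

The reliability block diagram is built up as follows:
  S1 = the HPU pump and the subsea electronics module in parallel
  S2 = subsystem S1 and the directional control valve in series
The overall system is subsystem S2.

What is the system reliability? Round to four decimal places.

Parallel (HPU pump and subsea electronics module): 1 − (1 − 0.790000)(1 − 0.860000) = 0.970600
Series ([0.970600] and directional control valve): 0.970600 × 0.940000 = 0.9124

0.9124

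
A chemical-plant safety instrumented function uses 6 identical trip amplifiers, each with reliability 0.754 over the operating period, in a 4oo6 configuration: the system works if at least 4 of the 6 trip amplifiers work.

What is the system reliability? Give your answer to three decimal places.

0.837

R = Σ_{i=4}^{6} C(6,i) p^i (1−p)^{6−i} with p = 0.754
C(6,4)·0.754^4·0.246^2 = 0.29339
C(6,5)·0.754^5·0.246^1 = 0.35970
C(6,6)·0.754^6·0.246^0 = 0.18375
Sum = 0.837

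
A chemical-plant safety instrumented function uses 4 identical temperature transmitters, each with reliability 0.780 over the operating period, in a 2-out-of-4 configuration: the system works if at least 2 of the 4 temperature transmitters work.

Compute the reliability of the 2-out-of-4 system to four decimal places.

0.9644

R = Σ_{i=2}^{4} C(4,i) p^i (1−p)^{4−i} with p = 0.780
C(4,2)·0.780^2·0.220^2 = 0.176679
C(4,3)·0.780^3·0.220^1 = 0.417606
C(4,4)·0.780^4·0.220^0 = 0.370151
Sum = 0.9644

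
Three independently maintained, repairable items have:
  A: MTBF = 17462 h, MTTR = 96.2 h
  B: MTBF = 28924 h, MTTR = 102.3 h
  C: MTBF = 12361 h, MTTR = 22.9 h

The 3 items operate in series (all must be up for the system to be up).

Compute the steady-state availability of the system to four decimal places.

0.9892

A(A) = MTBF/(MTBF+MTTR) = 17462/(17462+96.2) = 0.994521
A(B) = MTBF/(MTBF+MTTR) = 28924/(28924+102.3) = 0.996476
A(C) = MTBF/(MTBF+MTTR) = 12361/(12361+22.9) = 0.998151
Series availability: 0.994521 × 0.996476 × 0.998151 = 0.9892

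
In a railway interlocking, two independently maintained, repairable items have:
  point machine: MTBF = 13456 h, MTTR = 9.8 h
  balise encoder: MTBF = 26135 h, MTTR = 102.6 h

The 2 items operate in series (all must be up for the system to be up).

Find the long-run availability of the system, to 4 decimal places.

A(point machine) = MTBF/(MTBF+MTTR) = 13456/(13456+9.8) = 0.999272
A(balise encoder) = MTBF/(MTBF+MTTR) = 26135/(26135+102.6) = 0.996090
Series availability: 0.999272 × 0.996090 = 0.9954

0.9954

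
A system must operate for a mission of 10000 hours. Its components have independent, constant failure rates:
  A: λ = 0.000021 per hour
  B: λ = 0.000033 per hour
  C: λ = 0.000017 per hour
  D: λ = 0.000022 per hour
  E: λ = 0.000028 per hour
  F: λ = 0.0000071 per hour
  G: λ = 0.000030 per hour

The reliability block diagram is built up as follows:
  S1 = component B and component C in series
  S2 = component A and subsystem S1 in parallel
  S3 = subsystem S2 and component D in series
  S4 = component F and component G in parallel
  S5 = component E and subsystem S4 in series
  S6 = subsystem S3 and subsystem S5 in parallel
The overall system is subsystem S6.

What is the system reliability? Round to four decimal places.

0.9337

R(A) = exp(−0.000021 × 10000) = 0.810584
R(B) = exp(−0.000033 × 10000) = 0.718924
R(C) = exp(−0.000017 × 10000) = 0.843665
R(D) = exp(−0.000022 × 10000) = 0.802519
R(E) = exp(−0.000028 × 10000) = 0.755784
R(F) = exp(−0.0000071 × 10000) = 0.931462
R(G) = exp(−0.000030 × 10000) = 0.740818
Series (B and C): 0.718924 × 0.843665 = 0.606531
Parallel (A and [0.606531]): 1 − (1 − 0.810584)(1 − 0.606531) = 0.925471
Series ([0.925471] and D): 0.925471 × 0.802519 = 0.742708
Parallel (F and G): 1 − (1 − 0.931462)(1 − 0.740818) = 0.982236
Series (E and [0.982236]): 0.755784 × 0.982236 = 0.742358
Parallel ([0.742708] and [0.742358]): 1 − (1 − 0.742708)(1 − 0.742358) = 0.9337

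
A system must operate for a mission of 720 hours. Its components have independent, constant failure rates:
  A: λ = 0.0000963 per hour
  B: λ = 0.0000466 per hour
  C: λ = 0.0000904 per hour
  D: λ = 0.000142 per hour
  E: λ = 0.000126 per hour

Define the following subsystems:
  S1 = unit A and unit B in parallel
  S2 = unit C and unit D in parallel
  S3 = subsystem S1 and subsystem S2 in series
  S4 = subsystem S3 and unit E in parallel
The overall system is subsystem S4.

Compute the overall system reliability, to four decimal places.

R(A) = exp(−0.0000963 × 720) = 0.933013
R(B) = exp(−0.0000466 × 720) = 0.967005
R(C) = exp(−0.0000904 × 720) = 0.936985
R(D) = exp(−0.000142 × 720) = 0.902813
R(E) = exp(−0.000126 × 720) = 0.913273
Parallel (A and B): 1 − (1 − 0.933013)(1 − 0.967005) = 0.997790
Parallel (C and D): 1 − (1 − 0.936985)(1 − 0.902813) = 0.993876
Series ([0.997790] and [0.993876]): 0.997790 × 0.993876 = 0.991680
Parallel ([0.991680] and E): 1 − (1 − 0.991680)(1 − 0.913273) = 0.9993

0.9993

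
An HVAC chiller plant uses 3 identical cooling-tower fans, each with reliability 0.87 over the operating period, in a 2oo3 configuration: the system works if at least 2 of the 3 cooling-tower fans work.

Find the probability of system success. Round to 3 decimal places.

0.954

R = Σ_{i=2}^{3} C(3,i) p^i (1−p)^{3−i} with p = 0.87
C(3,2)·0.87^2·0.13^1 = 0.29519
C(3,3)·0.87^3·0.13^0 = 0.65850
Sum = 0.954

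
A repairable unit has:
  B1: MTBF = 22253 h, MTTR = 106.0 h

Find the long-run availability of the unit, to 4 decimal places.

A(B1) = MTBF/(MTBF+MTTR) = 22253/(22253+106.0) = 0.9953

0.9953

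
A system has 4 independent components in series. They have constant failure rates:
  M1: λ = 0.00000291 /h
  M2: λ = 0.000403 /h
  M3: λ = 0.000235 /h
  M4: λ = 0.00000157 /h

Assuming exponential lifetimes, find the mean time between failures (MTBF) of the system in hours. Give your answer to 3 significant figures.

Series of exponential components: λ_sys = Σ λ_i
λ_sys = 0.00000291 + 0.000403 + 0.000235 + 0.00000157 = 6.4248e-04 /h
MTBF = 1 / λ_sys = 1560 h

1560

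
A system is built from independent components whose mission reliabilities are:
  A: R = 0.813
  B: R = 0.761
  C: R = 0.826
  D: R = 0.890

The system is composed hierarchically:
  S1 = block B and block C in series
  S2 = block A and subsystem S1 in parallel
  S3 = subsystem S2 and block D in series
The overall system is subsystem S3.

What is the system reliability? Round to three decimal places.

Series (B and C): 0.76100 × 0.82600 = 0.62859
Parallel (A and [0.62859]): 1 − (1 − 0.81300)(1 − 0.62859) = 0.93055
Series ([0.93055] and D): 0.93055 × 0.89000 = 0.828

0.828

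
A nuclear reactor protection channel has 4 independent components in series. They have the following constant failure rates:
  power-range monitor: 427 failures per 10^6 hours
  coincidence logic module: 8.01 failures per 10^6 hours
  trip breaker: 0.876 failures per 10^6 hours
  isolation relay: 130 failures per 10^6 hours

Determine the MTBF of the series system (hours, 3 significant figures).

1770

Series of exponential components: λ_sys = Σ λ_i
λ_sys = 0.000427 + 0.00000801 + 0.000000876 + 0.000130 = 5.6589e-04 /h
MTBF = 1 / λ_sys = 1770 h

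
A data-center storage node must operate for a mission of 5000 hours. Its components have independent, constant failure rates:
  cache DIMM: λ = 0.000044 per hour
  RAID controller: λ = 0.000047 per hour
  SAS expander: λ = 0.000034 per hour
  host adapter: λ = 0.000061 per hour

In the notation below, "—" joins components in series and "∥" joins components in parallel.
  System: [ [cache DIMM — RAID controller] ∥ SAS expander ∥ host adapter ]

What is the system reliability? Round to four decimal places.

0.9850

R(cache DIMM) = exp(−0.000044 × 5000) = 0.802519
R(RAID controller) = exp(−0.000047 × 5000) = 0.790571
R(SAS expander) = exp(−0.000034 × 5000) = 0.843665
R(host adapter) = exp(−0.000061 × 5000) = 0.737123
Series (cache DIMM and RAID controller): 0.802519 × 0.790571 = 0.634448
Parallel ([0.634448], SAS expander, and host adapter): 1 − (1 − 0.634448)(1 − 0.843665)(1 − 0.737123) = 0.9850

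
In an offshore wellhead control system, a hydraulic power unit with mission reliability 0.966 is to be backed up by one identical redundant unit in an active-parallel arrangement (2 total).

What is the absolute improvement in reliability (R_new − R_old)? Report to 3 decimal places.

0.033

R_before = 0.966
R_after = 1 − (1 − 0.966)^2 = 0.999
ΔR = 0.999 − 0.966 = 0.033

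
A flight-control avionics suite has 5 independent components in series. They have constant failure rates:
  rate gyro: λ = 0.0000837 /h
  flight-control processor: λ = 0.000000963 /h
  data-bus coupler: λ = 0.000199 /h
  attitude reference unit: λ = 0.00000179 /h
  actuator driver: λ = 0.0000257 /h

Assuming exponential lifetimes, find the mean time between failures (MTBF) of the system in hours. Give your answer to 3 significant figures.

Series of exponential components: λ_sys = Σ λ_i
λ_sys = 0.0000837 + 0.000000963 + 0.000199 + 0.00000179 + 0.0000257 = 3.1115e-04 /h
MTBF = 1 / λ_sys = 3210 h

3210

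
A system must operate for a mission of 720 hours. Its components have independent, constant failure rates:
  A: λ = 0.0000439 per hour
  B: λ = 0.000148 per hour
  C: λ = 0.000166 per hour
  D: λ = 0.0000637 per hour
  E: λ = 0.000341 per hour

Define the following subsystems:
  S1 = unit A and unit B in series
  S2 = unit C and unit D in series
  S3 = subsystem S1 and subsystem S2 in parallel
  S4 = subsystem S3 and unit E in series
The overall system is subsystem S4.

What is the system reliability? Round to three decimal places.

0.767

R(A) = exp(−0.0000439 × 720) = 0.96889
R(B) = exp(−0.000148 × 720) = 0.89892
R(C) = exp(−0.000166 × 720) = 0.88735
R(D) = exp(−0.0000637 × 720) = 0.95517
R(E) = exp(−0.000341 × 720) = 0.78230
Series (A and B): 0.96889 × 0.89892 = 0.87095
Series (C and D): 0.88735 × 0.95517 = 0.84757
Parallel ([0.87095] and [0.84757]): 1 − (1 − 0.87095)(1 − 0.84757) = 0.98033
Series ([0.98033] and E): 0.98033 × 0.78230 = 0.767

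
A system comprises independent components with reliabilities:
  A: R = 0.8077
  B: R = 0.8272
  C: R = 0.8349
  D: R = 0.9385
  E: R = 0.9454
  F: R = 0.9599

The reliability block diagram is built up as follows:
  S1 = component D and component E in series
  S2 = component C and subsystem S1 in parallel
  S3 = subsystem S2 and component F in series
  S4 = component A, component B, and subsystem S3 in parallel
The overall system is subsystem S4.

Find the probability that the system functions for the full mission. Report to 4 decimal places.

Series (D and E): 0.938500 × 0.945400 = 0.887258
Parallel (C and [0.887258]): 1 − (1 − 0.834900)(1 − 0.887258) = 0.981386
Series ([0.981386] and F): 0.981386 × 0.959900 = 0.942032
Parallel (A, B, and [0.942032]): 1 − (1 − 0.807700)(1 − 0.827200)(1 − 0.942032) = 0.9981

0.9981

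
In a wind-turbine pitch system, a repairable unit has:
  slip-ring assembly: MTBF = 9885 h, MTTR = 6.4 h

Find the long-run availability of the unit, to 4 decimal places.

A(slip-ring assembly) = MTBF/(MTBF+MTTR) = 9885/(9885+6.4) = 0.9994

0.9994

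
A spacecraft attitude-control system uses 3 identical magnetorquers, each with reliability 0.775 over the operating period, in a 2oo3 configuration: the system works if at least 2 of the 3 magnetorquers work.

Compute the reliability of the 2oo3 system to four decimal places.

R = Σ_{i=2}^{3} C(3,i) p^i (1−p)^{3−i} with p = 0.775
C(3,2)·0.775^2·0.225^1 = 0.405422
C(3,3)·0.775^3·0.225^0 = 0.465484
Sum = 0.8709

0.8709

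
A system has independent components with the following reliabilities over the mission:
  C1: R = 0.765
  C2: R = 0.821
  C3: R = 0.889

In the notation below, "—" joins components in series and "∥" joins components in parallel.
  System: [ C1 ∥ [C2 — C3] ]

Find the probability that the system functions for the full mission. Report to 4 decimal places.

Series (C2 and C3): 0.821000 × 0.889000 = 0.729869
Parallel (C1 and [0.729869]): 1 − (1 − 0.765000)(1 − 0.729869) = 0.9365

0.9365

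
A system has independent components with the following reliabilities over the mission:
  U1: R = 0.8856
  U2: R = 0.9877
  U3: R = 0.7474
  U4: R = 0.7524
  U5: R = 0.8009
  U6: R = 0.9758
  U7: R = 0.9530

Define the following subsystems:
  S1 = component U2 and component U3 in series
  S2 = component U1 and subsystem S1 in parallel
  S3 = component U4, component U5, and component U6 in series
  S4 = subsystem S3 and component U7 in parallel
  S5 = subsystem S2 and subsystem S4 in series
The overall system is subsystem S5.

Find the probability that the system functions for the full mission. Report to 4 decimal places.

0.9513

Series (U2 and U3): 0.987700 × 0.747400 = 0.738207
Parallel (U1 and [0.738207]): 1 − (1 − 0.885600)(1 − 0.738207) = 0.970051
Series (U4, U5, and U6): 0.752400 × 0.800900 × 0.975800 = 0.588014
Parallel ([0.588014] and U7): 1 − (1 − 0.588014)(1 − 0.953000) = 0.980637
Series ([0.970051] and [0.980637]): 0.970051 × 0.980637 = 0.9513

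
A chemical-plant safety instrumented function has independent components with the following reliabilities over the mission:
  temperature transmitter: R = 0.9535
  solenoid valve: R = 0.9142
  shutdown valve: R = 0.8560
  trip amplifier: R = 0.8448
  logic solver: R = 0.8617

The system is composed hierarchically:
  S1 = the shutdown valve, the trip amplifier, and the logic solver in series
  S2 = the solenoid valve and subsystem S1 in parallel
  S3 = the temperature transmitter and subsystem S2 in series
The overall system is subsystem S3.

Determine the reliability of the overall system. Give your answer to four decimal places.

Series (shutdown valve, trip amplifier, and logic solver): 0.856000 × 0.844800 × 0.861700 = 0.623137
Parallel (solenoid valve and [0.623137]): 1 − (1 − 0.914200)(1 − 0.623137) = 0.967665
Series (temperature transmitter and [0.967665]): 0.953500 × 0.967665 = 0.9227

0.9227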